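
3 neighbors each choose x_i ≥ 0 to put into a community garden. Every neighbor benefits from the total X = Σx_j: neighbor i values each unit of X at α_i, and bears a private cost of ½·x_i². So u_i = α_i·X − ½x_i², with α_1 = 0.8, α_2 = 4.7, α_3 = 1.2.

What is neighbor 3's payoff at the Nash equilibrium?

7.32

Neighbor i's FOC: ∂u_i/∂x_i = α_i − x_i = 0, so x_i* = α_i.
NE contributions = (0.8, 4.7, 1.2); X = 6.7.
u_3 = α_3·X − ½·(x_3)² = 1.2·6.7 − ½·1.2² = 7.32.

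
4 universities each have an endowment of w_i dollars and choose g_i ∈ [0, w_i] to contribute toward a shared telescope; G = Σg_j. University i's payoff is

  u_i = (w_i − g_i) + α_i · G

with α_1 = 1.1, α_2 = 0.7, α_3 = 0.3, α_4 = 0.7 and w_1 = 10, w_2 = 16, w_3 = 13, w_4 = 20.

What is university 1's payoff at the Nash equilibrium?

11

∂u_i/∂g_i = α_i − 1, so university i contributes w_i if α_i > 1, else 0.
α_i > 1 for i ∈ {1}; NE contributions (10, 0, 0, 0), G = 10.
u_1 = (10 − 10) + 1.1·10 = 11.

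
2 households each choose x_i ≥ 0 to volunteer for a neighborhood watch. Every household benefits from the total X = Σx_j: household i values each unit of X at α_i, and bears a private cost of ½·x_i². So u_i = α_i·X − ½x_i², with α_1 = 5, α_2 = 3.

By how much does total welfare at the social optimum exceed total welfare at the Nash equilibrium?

17

Household i's FOC: ∂u_i/∂x_i = α_i − x_i = 0, so x_i* = α_i.
NE contributions = (5, 3); X = 8.
W^NE = (Σα)·X − ½Σα_i² = 8² − ½·34 = 47.
Planner sets x_i = Σα_j = 8 for every i, so X^SO = 2·8 = 16.
W^SO = (Σα)·X^SO − ½·2·(Σα)² = (2/2)·8² = 64.
Deadweight loss = W^SO − W^NE = 17.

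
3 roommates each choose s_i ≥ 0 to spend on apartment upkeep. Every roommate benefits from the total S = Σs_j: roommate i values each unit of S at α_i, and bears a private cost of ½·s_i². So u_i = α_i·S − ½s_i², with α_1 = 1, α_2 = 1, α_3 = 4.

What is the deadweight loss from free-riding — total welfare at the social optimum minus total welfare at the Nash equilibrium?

27

Roommate i's FOC: ∂u_i/∂s_i = α_i − s_i = 0, so s_i* = α_i.
NE contributions = (1, 1, 4); S = 6.
W^NE = (Σα)·S − ½Σα_i² = 6² − ½·18 = 27.
Planner sets s_i = Σα_j = 6 for every i, so S^SO = 3·6 = 18.
W^SO = (Σα)·S^SO − ½·3·(Σα)² = (3/2)·6² = 54.
Deadweight loss = W^SO − W^NE = 27.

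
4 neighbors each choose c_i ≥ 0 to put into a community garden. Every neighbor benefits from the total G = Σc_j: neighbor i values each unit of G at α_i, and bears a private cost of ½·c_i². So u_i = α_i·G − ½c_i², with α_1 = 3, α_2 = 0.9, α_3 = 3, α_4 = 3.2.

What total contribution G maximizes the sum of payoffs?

Planner FOC: ∂(Σu_j)/∂c_i = (Σα_j) − c_i = 0, so c_i^SO = Σα_j = 10.1 for every i; G^SO = 40.4.

40.4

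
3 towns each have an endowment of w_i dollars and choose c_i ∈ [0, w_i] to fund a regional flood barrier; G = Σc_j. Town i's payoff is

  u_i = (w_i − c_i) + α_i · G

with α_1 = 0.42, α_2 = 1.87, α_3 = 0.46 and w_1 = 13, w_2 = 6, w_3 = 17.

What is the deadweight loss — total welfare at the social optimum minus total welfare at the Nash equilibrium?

52.5

∂u_i/∂c_i = α_i − 1, so town i contributes w_i if α_i > 1, else 0.
α_i > 1 for i ∈ {2}; NE contributions (0, 6, 0), G = 6.
W^NE = Σw_i − G^NE + (Σα_i)·G^NE = 36 + 1.75·6 = 46.5.
Planner: ∂(Σu_j)/∂c_i = Σα_j − 1 = 1.75 > 0, so everyone contributes w_i; G^SO = 36, W^SO = 36 + 1.75·36 = 99.
Deadweight loss = 52.5.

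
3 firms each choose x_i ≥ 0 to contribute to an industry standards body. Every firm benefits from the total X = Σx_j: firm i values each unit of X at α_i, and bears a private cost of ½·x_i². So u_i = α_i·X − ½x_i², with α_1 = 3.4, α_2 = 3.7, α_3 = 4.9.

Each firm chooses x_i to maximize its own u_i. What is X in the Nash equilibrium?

12

Firm i's FOC: ∂u_i/∂x_i = α_i − x_i = 0, so x_i* = α_i.
NE contributions = (3.4, 3.7, 4.9); X = 12.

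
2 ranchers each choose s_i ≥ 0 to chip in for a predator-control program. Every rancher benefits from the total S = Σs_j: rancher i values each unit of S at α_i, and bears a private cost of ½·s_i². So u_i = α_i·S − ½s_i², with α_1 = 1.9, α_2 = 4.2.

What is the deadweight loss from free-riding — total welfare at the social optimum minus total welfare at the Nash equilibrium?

Rancher i's FOC: ∂u_i/∂s_i = α_i − s_i = 0, so s_i* = α_i.
NE contributions = (1.9, 4.2); S = 6.1.
W^NE = (Σα)·S − ½Σα_i² = 6.1² − ½·21.25 = 26.585.
Planner sets s_i = Σα_j = 6.1 for every i, so S^SO = 2·6.1 = 12.2.
W^SO = (Σα)·S^SO − ½·2·(Σα)² = (2/2)·6.1² = 37.21.
Deadweight loss = W^SO − W^NE = 10.625.

10.625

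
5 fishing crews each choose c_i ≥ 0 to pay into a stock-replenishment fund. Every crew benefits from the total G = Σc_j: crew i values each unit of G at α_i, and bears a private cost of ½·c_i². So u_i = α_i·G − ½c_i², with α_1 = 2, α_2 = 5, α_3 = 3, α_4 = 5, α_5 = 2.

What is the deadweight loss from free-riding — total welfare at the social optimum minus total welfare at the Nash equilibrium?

Crew i's FOC: ∂u_i/∂c_i = α_i − c_i = 0, so c_i* = α_i.
NE contributions = (2, 5, 3, 5, 2); G = 17.
W^NE = (Σα)·G − ½Σα_i² = 17² − ½·67 = 255.5.
Planner sets c_i = Σα_j = 17 for every i, so G^SO = 5·17 = 85.
W^SO = (Σα)·G^SO − ½·5·(Σα)² = (5/2)·17² = 722.5.
Deadweight loss = W^SO − W^NE = 467.

467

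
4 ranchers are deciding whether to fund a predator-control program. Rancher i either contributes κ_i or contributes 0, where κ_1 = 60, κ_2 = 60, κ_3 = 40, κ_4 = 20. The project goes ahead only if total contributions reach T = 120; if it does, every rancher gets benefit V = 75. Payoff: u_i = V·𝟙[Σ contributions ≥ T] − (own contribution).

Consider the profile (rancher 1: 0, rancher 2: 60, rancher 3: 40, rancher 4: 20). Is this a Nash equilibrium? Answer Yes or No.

Yes

Total = 120 ≥ 120: provided.
Rancher 1 (pledges 0, payoff 75): pledging 60 → total 180, payoff 15. No gain.
Rancher 2 (pledges 60, payoff 15): dropping to 0 → total 60, payoff 0. No gain.
Rancher 3 (pledges 40, payoff 35): dropping to 0 → total 80, payoff 0. No gain.
Rancher 4 (pledges 20, payoff 55): dropping to 0 → total 100, payoff 0. No gain.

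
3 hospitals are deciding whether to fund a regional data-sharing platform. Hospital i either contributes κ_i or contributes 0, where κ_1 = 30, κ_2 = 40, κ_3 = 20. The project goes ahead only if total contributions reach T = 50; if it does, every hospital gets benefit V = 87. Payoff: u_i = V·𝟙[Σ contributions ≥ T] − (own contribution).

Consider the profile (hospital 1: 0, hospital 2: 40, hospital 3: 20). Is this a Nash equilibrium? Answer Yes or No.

Yes

Total = 60 ≥ 50: provided.
Hospital 1 (pledges 0, payoff 87): pledging 30 → total 90, payoff 57. No gain.
Hospital 2 (pledges 40, payoff 47): dropping to 0 → total 20, payoff 0. No gain.
Hospital 3 (pledges 20, payoff 67): dropping to 0 → total 40, payoff 0. No gain.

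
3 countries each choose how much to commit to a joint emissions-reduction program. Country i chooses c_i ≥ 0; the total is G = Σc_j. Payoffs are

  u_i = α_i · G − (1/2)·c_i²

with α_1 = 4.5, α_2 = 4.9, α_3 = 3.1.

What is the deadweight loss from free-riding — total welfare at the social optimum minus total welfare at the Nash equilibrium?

Country i's FOC: ∂u_i/∂c_i = α_i − c_i = 0, so c_i* = α_i.
NE contributions = (4.5, 4.9, 3.1); G = 12.5.
W^NE = (Σα)·G − ½Σα_i² = 12.5² − ½·53.87 = 129.315.
Planner sets c_i = Σα_j = 12.5 for every i, so G^SO = 3·12.5 = 37.5.
W^SO = (Σα)·G^SO − ½·3·(Σα)² = (3/2)·12.5² = 234.375.
Deadweight loss = W^SO − W^NE = 105.06.

105.06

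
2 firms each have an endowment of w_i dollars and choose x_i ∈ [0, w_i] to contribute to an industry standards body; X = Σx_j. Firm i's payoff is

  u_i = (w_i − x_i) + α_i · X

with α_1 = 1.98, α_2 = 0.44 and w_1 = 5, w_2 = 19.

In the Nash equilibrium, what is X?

5

∂u_i/∂x_i = α_i − 1, so firm i contributes w_i if α_i > 1, else 0.
α_i > 1 for i ∈ {1}; NE contributions (5, 0), X = 5.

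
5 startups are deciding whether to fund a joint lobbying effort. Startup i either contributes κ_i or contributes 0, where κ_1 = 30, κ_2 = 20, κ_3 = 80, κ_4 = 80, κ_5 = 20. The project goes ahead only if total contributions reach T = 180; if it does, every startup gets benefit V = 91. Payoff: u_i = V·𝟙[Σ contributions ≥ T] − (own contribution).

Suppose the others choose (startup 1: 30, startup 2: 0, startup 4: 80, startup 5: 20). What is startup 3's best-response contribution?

Others' total = 130. Contributing 80 brings total to 210 ≥ 180: gain V − κ_3 = 11.
Best response: 80.

80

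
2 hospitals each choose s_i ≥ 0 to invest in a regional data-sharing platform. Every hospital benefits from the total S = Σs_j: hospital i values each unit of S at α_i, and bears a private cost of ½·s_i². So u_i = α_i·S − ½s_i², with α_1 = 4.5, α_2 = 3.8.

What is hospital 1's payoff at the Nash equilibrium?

27.225

Hospital i's FOC: ∂u_i/∂s_i = α_i − s_i = 0, so s_i* = α_i.
NE contributions = (4.5, 3.8); S = 8.3.
u_1 = α_1·S − ½·(s_1)² = 4.5·8.3 − ½·4.5² = 27.225.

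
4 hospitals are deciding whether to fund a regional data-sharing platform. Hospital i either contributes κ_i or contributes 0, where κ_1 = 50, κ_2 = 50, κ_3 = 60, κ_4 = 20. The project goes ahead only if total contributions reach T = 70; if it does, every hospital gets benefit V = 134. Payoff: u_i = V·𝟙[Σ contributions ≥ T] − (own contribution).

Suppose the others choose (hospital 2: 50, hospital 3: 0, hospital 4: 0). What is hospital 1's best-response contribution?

50

Others' total = 50. Contributing 50 brings total to 100 ≥ 70: gain V − κ_1 = 84.
Best response: 50.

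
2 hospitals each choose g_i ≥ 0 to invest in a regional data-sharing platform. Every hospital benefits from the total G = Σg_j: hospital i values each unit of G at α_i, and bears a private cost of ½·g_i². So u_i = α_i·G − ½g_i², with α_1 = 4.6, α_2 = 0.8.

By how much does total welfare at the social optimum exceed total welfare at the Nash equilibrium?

Hospital i's FOC: ∂u_i/∂g_i = α_i − g_i = 0, so g_i* = α_i.
NE contributions = (4.6, 0.8); G = 5.4.
W^NE = (Σα)·G − ½Σα_i² = 5.4² − ½·21.8 = 18.26.
Planner sets g_i = Σα_j = 5.4 for every i, so G^SO = 2·5.4 = 10.8.
W^SO = (Σα)·G^SO − ½·2·(Σα)² = (2/2)·5.4² = 29.16.
Deadweight loss = W^SO − W^NE = 10.9.

10.9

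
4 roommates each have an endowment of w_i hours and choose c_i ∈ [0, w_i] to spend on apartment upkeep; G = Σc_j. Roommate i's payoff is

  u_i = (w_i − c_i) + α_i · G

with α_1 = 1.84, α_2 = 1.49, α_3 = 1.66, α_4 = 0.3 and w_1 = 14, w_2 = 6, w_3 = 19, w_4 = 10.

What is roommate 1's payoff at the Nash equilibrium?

71.76

∂u_i/∂c_i = α_i − 1, so roommate i contributes w_i if α_i > 1, else 0.
α_i > 1 for i ∈ {1, 2, 3}; NE contributions (14, 6, 19, 0), G = 39.
u_1 = (14 − 14) + 1.84·39 = 71.76.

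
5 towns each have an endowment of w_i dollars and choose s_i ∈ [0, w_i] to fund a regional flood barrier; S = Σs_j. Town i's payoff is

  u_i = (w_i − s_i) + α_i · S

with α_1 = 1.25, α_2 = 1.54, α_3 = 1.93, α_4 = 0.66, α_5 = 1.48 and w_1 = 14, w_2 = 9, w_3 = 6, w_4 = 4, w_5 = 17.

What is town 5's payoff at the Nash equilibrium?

68.08

∂u_i/∂s_i = α_i − 1, so town i contributes w_i if α_i > 1, else 0.
α_i > 1 for i ∈ {1, 2, 3, 5}; NE contributions (14, 9, 6, 0, 17), S = 46.
u_5 = (17 − 17) + 1.48·46 = 68.08.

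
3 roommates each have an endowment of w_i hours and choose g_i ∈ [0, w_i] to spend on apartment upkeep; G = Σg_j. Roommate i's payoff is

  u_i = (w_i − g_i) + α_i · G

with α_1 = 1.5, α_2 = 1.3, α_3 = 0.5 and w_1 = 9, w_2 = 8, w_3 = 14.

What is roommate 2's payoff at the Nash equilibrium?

22.1

∂u_i/∂g_i = α_i − 1, so roommate i contributes w_i if α_i > 1, else 0.
α_i > 1 for i ∈ {1, 2}; NE contributions (9, 8, 0), G = 17.
u_2 = (8 − 8) + 1.3·17 = 22.1.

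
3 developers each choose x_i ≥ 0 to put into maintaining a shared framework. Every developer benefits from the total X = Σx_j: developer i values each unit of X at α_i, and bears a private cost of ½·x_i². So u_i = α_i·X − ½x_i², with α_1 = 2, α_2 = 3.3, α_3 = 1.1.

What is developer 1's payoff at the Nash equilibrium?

10.8

Developer i's FOC: ∂u_i/∂x_i = α_i − x_i = 0, so x_i* = α_i.
NE contributions = (2, 3.3, 1.1); X = 6.4.
u_1 = α_1·X − ½·(x_1)² = 2·6.4 − ½·2² = 10.8.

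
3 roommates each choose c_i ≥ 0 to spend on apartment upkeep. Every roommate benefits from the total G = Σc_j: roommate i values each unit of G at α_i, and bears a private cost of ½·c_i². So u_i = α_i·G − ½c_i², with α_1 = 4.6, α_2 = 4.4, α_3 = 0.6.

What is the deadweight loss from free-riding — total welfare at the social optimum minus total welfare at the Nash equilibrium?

66.52

Roommate i's FOC: ∂u_i/∂c_i = α_i − c_i = 0, so c_i* = α_i.
NE contributions = (4.6, 4.4, 0.6); G = 9.6.
W^NE = (Σα)·G − ½Σα_i² = 9.6² − ½·40.88 = 71.72.
Planner sets c_i = Σα_j = 9.6 for every i, so G^SO = 3·9.6 = 28.8.
W^SO = (Σα)·G^SO − ½·3·(Σα)² = (3/2)·9.6² = 138.24.
Deadweight loss = W^SO − W^NE = 66.52.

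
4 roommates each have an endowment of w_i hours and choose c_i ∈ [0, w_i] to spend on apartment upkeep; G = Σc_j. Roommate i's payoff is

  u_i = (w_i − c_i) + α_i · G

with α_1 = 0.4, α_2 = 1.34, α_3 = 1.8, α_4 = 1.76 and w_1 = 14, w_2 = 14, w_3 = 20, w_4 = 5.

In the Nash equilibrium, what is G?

∂u_i/∂c_i = α_i − 1, so roommate i contributes w_i if α_i > 1, else 0.
α_i > 1 for i ∈ {2, 3, 4}; NE contributions (0, 14, 20, 5), G = 39.

39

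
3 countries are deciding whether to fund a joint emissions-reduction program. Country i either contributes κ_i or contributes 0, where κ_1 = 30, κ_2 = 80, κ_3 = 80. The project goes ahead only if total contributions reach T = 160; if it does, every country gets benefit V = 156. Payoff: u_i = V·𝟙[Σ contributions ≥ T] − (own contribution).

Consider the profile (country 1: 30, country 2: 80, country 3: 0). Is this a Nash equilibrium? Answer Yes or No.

No

Total = 110 < 160: not provided.
Country 1 (pledges 30, payoff -30): dropping to 0 → total 80, payoff 0. Profitable deviation.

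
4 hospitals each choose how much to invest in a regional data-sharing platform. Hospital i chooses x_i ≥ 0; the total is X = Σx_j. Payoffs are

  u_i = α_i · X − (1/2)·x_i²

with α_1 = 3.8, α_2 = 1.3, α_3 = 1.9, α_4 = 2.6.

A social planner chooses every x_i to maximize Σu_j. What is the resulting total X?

Planner FOC: ∂(Σu_j)/∂x_i = (Σα_j) − x_i = 0, so x_i^SO = Σα_j = 9.6 for every i; X^SO = 38.4.

38.4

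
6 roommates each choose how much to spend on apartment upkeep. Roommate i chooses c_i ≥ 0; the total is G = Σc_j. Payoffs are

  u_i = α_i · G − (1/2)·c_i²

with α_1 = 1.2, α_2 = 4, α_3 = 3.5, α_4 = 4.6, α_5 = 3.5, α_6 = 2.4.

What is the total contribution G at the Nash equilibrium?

19.2

Roommate i's FOC: ∂u_i/∂c_i = α_i − c_i = 0, so c_i* = α_i.
NE contributions = (1.2, 4, 3.5, 4.6, 3.5, 2.4); G = 19.2.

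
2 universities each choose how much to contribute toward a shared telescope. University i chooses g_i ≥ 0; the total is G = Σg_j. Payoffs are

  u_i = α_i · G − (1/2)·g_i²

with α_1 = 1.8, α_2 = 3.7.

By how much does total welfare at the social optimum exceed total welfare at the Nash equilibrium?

University i's FOC: ∂u_i/∂g_i = α_i − g_i = 0, so g_i* = α_i.
NE contributions = (1.8, 3.7); G = 5.5.
W^NE = (Σα)·G − ½Σα_i² = 5.5² − ½·16.93 = 21.785.
Planner sets g_i = Σα_j = 5.5 for every i, so G^SO = 2·5.5 = 11.
W^SO = (Σα)·G^SO − ½·2·(Σα)² = (2/2)·5.5² = 30.25.
Deadweight loss = W^SO − W^NE = 8.465.

8.465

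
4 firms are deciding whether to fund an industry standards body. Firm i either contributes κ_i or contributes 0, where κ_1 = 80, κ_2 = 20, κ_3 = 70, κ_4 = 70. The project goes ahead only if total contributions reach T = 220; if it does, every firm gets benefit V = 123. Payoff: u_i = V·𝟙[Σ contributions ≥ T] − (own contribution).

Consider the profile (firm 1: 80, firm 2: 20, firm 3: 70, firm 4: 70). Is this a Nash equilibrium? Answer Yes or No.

Total = 240 ≥ 220: provided.
Firm 1 (pledges 80, payoff 43): dropping to 0 → total 160, payoff 0. No gain.
Firm 2 (pledges 20, payoff 103): dropping to 0 → total 220, payoff 123. Profitable deviation.

No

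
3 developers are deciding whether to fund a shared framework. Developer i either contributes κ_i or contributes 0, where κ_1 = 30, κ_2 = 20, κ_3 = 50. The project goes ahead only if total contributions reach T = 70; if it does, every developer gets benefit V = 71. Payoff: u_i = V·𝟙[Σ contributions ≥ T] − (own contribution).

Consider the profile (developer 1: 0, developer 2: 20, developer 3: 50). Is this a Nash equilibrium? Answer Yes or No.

Yes

Total = 70 ≥ 70: provided.
Developer 1 (pledges 0, payoff 71): pledging 30 → total 100, payoff 41. No gain.
Developer 2 (pledges 20, payoff 51): dropping to 0 → total 50, payoff 0. No gain.
Developer 3 (pledges 50, payoff 21): dropping to 0 → total 20, payoff 0. No gain.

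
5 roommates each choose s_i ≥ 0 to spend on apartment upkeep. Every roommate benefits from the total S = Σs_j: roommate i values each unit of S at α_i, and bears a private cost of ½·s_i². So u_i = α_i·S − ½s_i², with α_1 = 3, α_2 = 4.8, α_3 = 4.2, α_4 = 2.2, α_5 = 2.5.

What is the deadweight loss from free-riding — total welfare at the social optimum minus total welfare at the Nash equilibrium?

448.72

Roommate i's FOC: ∂u_i/∂s_i = α_i − s_i = 0, so s_i* = α_i.
NE contributions = (3, 4.8, 4.2, 2.2, 2.5); S = 16.7.
W^NE = (Σα)·S − ½Σα_i² = 16.7² − ½·60.77 = 248.505.
Planner sets s_i = Σα_j = 16.7 for every i, so S^SO = 5·16.7 = 83.5.
W^SO = (Σα)·S^SO − ½·5·(Σα)² = (5/2)·16.7² = 697.225.
Deadweight loss = W^SO − W^NE = 448.72.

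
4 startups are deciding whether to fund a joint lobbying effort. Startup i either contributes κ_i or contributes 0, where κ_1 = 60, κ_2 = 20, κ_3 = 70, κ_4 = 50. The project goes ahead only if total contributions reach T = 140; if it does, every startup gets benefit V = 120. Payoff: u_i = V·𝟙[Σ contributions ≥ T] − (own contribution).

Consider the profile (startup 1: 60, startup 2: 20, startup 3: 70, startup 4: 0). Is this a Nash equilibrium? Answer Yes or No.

Total = 150 ≥ 140: provided.
Startup 1 (pledges 60, payoff 60): dropping to 0 → total 90, payoff 0. No gain.
Startup 2 (pledges 20, payoff 100): dropping to 0 → total 130, payoff 0. No gain.
Startup 3 (pledges 70, payoff 50): dropping to 0 → total 80, payoff 0. No gain.
Startup 4 (pledges 0, payoff 120): pledging 50 → total 200, payoff 70. No gain.

Yes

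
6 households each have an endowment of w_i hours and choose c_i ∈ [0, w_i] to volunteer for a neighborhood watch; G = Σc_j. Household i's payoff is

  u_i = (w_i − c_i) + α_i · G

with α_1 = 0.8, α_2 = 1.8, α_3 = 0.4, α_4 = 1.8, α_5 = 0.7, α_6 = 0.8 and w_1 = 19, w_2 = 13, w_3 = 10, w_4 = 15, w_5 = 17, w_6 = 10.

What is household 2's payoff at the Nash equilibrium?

50.4

∂u_i/∂c_i = α_i − 1, so household i contributes w_i if α_i > 1, else 0.
α_i > 1 for i ∈ {2, 4}; NE contributions (0, 13, 0, 15, 0, 0), G = 28.
u_2 = (13 − 13) + 1.8·28 = 50.4.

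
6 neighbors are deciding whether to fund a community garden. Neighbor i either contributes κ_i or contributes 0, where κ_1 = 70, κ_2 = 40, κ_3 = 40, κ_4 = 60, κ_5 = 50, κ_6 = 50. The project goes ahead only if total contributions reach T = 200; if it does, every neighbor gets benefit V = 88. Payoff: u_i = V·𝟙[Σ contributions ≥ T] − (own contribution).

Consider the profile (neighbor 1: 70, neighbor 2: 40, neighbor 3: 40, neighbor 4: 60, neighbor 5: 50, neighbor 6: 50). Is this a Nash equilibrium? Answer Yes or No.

Total = 310 ≥ 200: provided.
Neighbor 1 (pledges 70, payoff 18): dropping to 0 → total 240, payoff 88. Profitable deviation.

No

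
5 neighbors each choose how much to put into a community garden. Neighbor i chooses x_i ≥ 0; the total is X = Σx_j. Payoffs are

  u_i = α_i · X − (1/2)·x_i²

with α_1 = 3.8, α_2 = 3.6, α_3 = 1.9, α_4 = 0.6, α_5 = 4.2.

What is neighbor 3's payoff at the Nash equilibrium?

24.985

Neighbor i's FOC: ∂u_i/∂x_i = α_i − x_i = 0, so x_i* = α_i.
NE contributions = (3.8, 3.6, 1.9, 0.6, 4.2); X = 14.1.
u_3 = α_3·X − ½·(x_3)² = 1.9·14.1 − ½·1.9² = 24.985.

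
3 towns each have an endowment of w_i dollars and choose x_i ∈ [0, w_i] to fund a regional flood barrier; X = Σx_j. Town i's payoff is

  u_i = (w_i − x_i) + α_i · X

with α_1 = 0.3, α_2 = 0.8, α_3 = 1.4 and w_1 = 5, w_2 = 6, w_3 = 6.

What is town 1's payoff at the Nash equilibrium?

∂u_i/∂x_i = α_i − 1, so town i contributes w_i if α_i > 1, else 0.
α_i > 1 for i ∈ {3}; NE contributions (0, 0, 6), X = 6.
u_1 = (5 − 0) + 0.3·6 = 6.8.

6.8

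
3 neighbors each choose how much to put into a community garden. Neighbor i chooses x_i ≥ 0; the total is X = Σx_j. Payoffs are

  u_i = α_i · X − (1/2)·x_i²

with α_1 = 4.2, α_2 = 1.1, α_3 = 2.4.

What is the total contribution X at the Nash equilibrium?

7.7

Neighbor i's FOC: ∂u_i/∂x_i = α_i − x_i = 0, so x_i* = α_i.
NE contributions = (4.2, 1.1, 2.4); X = 7.7.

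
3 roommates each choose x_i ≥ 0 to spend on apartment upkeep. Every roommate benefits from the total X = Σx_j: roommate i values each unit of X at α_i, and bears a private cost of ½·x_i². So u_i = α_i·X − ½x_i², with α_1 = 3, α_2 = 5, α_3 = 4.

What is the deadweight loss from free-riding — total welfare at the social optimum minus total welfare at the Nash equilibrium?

Roommate i's FOC: ∂u_i/∂x_i = α_i − x_i = 0, so x_i* = α_i.
NE contributions = (3, 5, 4); X = 12.
W^NE = (Σα)·X − ½Σα_i² = 12² − ½·50 = 119.
Planner sets x_i = Σα_j = 12 for every i, so X^SO = 3·12 = 36.
W^SO = (Σα)·X^SO − ½·3·(Σα)² = (3/2)·12² = 216.
Deadweight loss = W^SO − W^NE = 97.

97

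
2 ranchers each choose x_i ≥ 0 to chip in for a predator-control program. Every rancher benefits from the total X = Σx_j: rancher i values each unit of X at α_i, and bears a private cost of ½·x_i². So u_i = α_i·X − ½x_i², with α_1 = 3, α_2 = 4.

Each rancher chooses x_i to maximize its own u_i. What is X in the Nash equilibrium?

7

Rancher i's FOC: ∂u_i/∂x_i = α_i − x_i = 0, so x_i* = α_i.
NE contributions = (3, 4); X = 7.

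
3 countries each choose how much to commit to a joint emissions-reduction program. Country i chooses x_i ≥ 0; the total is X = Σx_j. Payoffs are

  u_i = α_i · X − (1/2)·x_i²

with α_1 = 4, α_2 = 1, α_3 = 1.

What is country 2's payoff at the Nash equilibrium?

5.5

Country i's FOC: ∂u_i/∂x_i = α_i − x_i = 0, so x_i* = α_i.
NE contributions = (4, 1, 1); X = 6.
u_2 = α_2·X − ½·(x_2)² = 1·6 − ½·1² = 5.5.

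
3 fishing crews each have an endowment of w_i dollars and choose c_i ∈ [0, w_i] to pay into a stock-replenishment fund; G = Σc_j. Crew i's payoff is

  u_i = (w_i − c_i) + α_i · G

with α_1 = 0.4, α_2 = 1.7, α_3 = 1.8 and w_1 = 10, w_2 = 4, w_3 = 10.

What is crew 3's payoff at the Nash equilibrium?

25.2

∂u_i/∂c_i = α_i − 1, so crew i contributes w_i if α_i > 1, else 0.
α_i > 1 for i ∈ {2, 3}; NE contributions (0, 4, 10), G = 14.
u_3 = (10 − 10) + 1.8·14 = 25.2.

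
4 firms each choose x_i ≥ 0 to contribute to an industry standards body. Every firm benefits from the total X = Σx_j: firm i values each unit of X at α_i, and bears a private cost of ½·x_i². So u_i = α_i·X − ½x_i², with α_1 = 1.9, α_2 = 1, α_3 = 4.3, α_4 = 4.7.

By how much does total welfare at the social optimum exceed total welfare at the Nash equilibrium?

164.205

Firm i's FOC: ∂u_i/∂x_i = α_i − x_i = 0, so x_i* = α_i.
NE contributions = (1.9, 1, 4.3, 4.7); X = 11.9.
W^NE = (Σα)·X − ½Σα_i² = 11.9² − ½·45.19 = 119.015.
Planner sets x_i = Σα_j = 11.9 for every i, so X^SO = 4·11.9 = 47.6.
W^SO = (Σα)·X^SO − ½·4·(Σα)² = (4/2)·11.9² = 283.22.
Deadweight loss = W^SO − W^NE = 164.205.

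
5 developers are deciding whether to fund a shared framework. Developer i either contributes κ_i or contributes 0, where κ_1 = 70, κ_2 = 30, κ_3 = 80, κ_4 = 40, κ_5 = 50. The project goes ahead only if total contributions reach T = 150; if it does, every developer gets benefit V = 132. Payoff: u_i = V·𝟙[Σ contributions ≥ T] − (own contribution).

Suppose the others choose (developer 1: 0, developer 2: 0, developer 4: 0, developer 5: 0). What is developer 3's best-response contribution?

0

Others' total = 0. Even contributing 80 gives 80 < 150: no benefit either way.
Best response: 0.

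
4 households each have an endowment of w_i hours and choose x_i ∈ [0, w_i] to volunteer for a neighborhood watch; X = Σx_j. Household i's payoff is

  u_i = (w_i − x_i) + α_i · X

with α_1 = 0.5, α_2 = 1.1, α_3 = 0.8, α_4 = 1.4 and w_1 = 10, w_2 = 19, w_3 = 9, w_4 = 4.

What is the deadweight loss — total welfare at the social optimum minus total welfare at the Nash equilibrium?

53.2

∂u_i/∂x_i = α_i − 1, so household i contributes w_i if α_i > 1, else 0.
α_i > 1 for i ∈ {2, 4}; NE contributions (0, 19, 0, 4), X = 23.
W^NE = Σw_i − X^NE + (Σα_i)·X^NE = 42 + 2.8·23 = 106.4.
Planner: ∂(Σu_j)/∂x_i = Σα_j − 1 = 2.8 > 0, so everyone contributes w_i; X^SO = 42, W^SO = 42 + 2.8·42 = 159.6.
Deadweight loss = 53.2.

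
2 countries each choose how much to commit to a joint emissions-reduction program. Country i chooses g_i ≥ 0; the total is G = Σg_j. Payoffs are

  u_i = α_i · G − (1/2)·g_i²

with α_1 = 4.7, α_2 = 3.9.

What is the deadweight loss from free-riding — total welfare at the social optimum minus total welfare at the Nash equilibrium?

Country i's FOC: ∂u_i/∂g_i = α_i − g_i = 0, so g_i* = α_i.
NE contributions = (4.7, 3.9); G = 8.6.
W^NE = (Σα)·G − ½Σα_i² = 8.6² − ½·37.3 = 55.31.
Planner sets g_i = Σα_j = 8.6 for every i, so G^SO = 2·8.6 = 17.2.
W^SO = (Σα)·G^SO − ½·2·(Σα)² = (2/2)·8.6² = 73.96.
Deadweight loss = W^SO − W^NE = 18.65.

18.65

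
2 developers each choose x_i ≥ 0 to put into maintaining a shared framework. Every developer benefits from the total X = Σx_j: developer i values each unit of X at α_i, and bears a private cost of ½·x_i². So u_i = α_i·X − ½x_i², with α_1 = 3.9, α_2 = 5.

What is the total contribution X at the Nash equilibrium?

8.9

Developer i's FOC: ∂u_i/∂x_i = α_i − x_i = 0, so x_i* = α_i.
NE contributions = (3.9, 5); X = 8.9.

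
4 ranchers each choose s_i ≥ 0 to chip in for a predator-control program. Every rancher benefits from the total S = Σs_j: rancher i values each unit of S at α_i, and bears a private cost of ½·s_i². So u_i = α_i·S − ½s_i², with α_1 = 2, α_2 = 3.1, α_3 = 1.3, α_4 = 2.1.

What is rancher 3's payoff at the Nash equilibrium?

10.205

Rancher i's FOC: ∂u_i/∂s_i = α_i − s_i = 0, so s_i* = α_i.
NE contributions = (2, 3.1, 1.3, 2.1); S = 8.5.
u_3 = α_3·S − ½·(s_3)² = 1.3·8.5 − ½·1.3² = 10.205.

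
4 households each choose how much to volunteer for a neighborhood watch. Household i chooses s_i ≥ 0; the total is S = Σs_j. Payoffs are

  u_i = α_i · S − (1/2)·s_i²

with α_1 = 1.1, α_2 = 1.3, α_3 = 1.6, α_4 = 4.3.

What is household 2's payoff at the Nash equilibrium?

9.945

Household i's FOC: ∂u_i/∂s_i = α_i − s_i = 0, so s_i* = α_i.
NE contributions = (1.1, 1.3, 1.6, 4.3); S = 8.3.
u_2 = α_2·S − ½·(s_2)² = 1.3·8.3 − ½·1.3² = 9.945.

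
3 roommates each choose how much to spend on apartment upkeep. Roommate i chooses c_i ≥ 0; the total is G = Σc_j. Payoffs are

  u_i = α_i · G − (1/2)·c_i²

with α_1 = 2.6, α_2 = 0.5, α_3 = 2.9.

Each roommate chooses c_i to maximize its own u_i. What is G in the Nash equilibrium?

Roommate i's FOC: ∂u_i/∂c_i = α_i − c_i = 0, so c_i* = α_i.
NE contributions = (2.6, 0.5, 2.9); G = 6.

6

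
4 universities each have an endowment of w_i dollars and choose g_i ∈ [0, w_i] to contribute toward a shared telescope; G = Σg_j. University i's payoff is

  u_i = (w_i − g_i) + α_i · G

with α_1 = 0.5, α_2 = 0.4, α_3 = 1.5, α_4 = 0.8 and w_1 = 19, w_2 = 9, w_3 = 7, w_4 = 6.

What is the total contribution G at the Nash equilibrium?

7

∂u_i/∂g_i = α_i − 1, so university i contributes w_i if α_i > 1, else 0.
α_i > 1 for i ∈ {3}; NE contributions (0, 0, 7, 0), G = 7.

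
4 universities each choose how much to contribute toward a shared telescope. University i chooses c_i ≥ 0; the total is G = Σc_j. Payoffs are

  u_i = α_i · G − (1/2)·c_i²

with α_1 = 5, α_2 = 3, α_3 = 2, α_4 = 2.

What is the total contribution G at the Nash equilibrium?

University i's FOC: ∂u_i/∂c_i = α_i − c_i = 0, so c_i* = α_i.
NE contributions = (5, 3, 2, 2); G = 12.

12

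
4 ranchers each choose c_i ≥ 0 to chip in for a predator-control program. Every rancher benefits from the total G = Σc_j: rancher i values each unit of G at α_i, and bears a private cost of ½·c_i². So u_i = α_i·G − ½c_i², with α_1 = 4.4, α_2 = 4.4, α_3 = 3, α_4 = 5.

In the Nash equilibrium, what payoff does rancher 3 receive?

Rancher i's FOC: ∂u_i/∂c_i = α_i − c_i = 0, so c_i* = α_i.
NE contributions = (4.4, 4.4, 3, 5); G = 16.8.
u_3 = α_3·G − ½·(c_3)² = 3·16.8 − ½·3² = 45.9.

45.9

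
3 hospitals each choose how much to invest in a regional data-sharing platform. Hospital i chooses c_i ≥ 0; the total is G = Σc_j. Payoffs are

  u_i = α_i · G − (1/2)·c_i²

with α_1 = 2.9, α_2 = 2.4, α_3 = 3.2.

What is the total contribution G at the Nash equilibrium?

8.5

Hospital i's FOC: ∂u_i/∂c_i = α_i − c_i = 0, so c_i* = α_i.
NE contributions = (2.9, 2.4, 3.2); G = 8.5.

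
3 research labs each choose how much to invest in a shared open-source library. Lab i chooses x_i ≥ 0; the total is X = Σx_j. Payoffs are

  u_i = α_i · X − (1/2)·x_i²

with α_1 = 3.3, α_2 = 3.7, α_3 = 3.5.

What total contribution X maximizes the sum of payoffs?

Planner FOC: ∂(Σu_j)/∂x_i = (Σα_j) − x_i = 0, so x_i^SO = Σα_j = 10.5 for every i; X^SO = 31.5.

31.5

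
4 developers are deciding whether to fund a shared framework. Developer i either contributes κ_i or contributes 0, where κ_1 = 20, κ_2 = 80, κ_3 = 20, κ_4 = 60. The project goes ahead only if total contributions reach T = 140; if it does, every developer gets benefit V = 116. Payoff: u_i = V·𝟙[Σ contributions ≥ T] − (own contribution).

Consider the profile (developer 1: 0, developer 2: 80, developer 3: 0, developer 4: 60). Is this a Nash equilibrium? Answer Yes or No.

Yes

Total = 140 ≥ 140: provided.
Developer 1 (pledges 0, payoff 116): pledging 20 → total 160, payoff 96. No gain.
Developer 2 (pledges 80, payoff 36): dropping to 0 → total 60, payoff 0. No gain.
Developer 3 (pledges 0, payoff 116): pledging 20 → total 160, payoff 96. No gain.
Developer 4 (pledges 60, payoff 56): dropping to 0 → total 80, payoff 0. No gain.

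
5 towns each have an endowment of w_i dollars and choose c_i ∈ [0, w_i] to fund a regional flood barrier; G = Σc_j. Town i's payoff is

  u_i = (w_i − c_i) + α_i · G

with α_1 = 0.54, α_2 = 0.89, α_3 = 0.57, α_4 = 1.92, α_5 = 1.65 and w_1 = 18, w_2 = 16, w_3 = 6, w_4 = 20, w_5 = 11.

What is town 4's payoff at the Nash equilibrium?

∂u_i/∂c_i = α_i − 1, so town i contributes w_i if α_i > 1, else 0.
α_i > 1 for i ∈ {4, 5}; NE contributions (0, 0, 0, 20, 11), G = 31.
u_4 = (20 − 20) + 1.92·31 = 59.52.

59.52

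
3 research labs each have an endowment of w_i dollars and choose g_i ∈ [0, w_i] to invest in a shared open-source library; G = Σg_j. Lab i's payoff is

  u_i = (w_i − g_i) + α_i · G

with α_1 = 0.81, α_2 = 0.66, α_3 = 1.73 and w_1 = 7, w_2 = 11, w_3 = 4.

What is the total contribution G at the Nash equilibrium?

∂u_i/∂g_i = α_i − 1, so lab i contributes w_i if α_i > 1, else 0.
α_i > 1 for i ∈ {3}; NE contributions (0, 0, 4), G = 4.

4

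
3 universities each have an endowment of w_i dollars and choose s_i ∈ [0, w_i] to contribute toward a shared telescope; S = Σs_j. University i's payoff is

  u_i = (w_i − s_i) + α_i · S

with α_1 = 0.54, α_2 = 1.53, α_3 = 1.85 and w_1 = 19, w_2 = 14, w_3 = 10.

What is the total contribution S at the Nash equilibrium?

∂u_i/∂s_i = α_i − 1, so university i contributes w_i if α_i > 1, else 0.
α_i > 1 for i ∈ {2, 3}; NE contributions (0, 14, 10), S = 24.

24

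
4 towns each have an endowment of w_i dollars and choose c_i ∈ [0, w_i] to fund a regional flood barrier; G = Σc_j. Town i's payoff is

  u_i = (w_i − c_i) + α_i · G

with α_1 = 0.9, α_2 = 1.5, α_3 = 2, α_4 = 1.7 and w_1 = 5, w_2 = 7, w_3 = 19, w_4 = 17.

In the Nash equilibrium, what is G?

∂u_i/∂c_i = α_i − 1, so town i contributes w_i if α_i > 1, else 0.
α_i > 1 for i ∈ {2, 3, 4}; NE contributions (0, 7, 19, 17), G = 43.

43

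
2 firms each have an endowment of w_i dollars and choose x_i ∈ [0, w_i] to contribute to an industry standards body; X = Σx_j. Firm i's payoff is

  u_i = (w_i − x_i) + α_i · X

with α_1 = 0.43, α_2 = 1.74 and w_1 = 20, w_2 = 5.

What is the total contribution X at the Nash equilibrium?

∂u_i/∂x_i = α_i − 1, so firm i contributes w_i if α_i > 1, else 0.
α_i > 1 for i ∈ {2}; NE contributions (0, 5), X = 5.

5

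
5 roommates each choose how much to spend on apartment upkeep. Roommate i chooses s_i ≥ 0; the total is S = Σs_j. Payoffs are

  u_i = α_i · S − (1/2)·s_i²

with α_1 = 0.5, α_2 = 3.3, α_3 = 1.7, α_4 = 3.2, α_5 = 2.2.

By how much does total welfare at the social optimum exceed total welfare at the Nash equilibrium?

Roommate i's FOC: ∂u_i/∂s_i = α_i − s_i = 0, so s_i* = α_i.
NE contributions = (0.5, 3.3, 1.7, 3.2, 2.2); S = 10.9.
W^NE = (Σα)·S − ½Σα_i² = 10.9² − ½·29.11 = 104.255.
Planner sets s_i = Σα_j = 10.9 for every i, so S^SO = 5·10.9 = 54.5.
W^SO = (Σα)·S^SO − ½·5·(Σα)² = (5/2)·10.9² = 297.025.
Deadweight loss = W^SO − W^NE = 192.77.

192.77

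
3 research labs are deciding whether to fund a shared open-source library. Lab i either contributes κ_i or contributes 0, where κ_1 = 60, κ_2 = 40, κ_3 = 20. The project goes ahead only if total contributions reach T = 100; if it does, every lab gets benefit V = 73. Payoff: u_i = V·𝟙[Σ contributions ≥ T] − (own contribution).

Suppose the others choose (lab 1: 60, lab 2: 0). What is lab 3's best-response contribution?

Others' total = 60. Even contributing 20 gives 80 < 100: no benefit either way.
Best response: 0.

0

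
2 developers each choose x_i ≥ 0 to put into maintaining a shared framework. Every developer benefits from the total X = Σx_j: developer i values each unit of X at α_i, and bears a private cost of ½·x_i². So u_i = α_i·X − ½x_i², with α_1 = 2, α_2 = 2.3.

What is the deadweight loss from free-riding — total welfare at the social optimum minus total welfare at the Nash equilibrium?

4.645

Developer i's FOC: ∂u_i/∂x_i = α_i − x_i = 0, so x_i* = α_i.
NE contributions = (2, 2.3); X = 4.3.
W^NE = (Σα)·X − ½Σα_i² = 4.3² − ½·9.29 = 13.845.
Planner sets x_i = Σα_j = 4.3 for every i, so X^SO = 2·4.3 = 8.6.
W^SO = (Σα)·X^SO − ½·2·(Σα)² = (2/2)·4.3² = 18.49.
Deadweight loss = W^SO − W^NE = 4.645.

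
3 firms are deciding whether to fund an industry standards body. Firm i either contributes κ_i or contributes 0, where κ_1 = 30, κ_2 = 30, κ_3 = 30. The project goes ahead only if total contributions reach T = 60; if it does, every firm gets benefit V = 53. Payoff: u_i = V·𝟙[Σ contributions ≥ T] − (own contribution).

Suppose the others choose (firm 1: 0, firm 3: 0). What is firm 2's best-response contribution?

0

Others' total = 0. Even contributing 30 gives 30 < 60: no benefit either way.
Best response: 0.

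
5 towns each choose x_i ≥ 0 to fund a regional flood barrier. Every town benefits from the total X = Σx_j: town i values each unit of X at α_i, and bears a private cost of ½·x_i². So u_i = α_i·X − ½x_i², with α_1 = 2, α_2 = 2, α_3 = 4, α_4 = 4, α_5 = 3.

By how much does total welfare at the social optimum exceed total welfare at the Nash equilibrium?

362

Town i's FOC: ∂u_i/∂x_i = α_i − x_i = 0, so x_i* = α_i.
NE contributions = (2, 2, 4, 4, 3); X = 15.
W^NE = (Σα)·X − ½Σα_i² = 15² − ½·49 = 200.5.
Planner sets x_i = Σα_j = 15 for every i, so X^SO = 5·15 = 75.
W^SO = (Σα)·X^SO − ½·5·(Σα)² = (5/2)·15² = 562.5.
Deadweight loss = W^SO − W^NE = 362.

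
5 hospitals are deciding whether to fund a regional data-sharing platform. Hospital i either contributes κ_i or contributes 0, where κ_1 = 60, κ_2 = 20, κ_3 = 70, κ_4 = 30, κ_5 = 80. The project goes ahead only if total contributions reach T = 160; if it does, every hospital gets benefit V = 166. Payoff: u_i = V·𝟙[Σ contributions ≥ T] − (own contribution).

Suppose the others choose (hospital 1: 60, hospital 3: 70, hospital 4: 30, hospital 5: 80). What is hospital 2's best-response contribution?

0

Others' total = 240 ≥ 160; contributing adds cost 20 for no extra benefit.
Best response: 0.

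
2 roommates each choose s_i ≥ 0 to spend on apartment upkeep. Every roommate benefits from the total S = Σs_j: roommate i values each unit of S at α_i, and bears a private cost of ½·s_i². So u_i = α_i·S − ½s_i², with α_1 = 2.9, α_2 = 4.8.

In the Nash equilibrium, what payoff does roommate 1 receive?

18.125

Roommate i's FOC: ∂u_i/∂s_i = α_i − s_i = 0, so s_i* = α_i.
NE contributions = (2.9, 4.8); S = 7.7.
u_1 = α_1·S − ½·(s_1)² = 2.9·7.7 − ½·2.9² = 18.125.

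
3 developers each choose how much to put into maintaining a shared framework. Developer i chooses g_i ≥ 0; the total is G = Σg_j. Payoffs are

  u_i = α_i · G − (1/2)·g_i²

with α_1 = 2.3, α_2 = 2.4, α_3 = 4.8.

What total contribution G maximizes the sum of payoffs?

Planner FOC: ∂(Σu_j)/∂g_i = (Σα_j) − g_i = 0, so g_i^SO = Σα_j = 9.5 for every i; G^SO = 28.5.

28.5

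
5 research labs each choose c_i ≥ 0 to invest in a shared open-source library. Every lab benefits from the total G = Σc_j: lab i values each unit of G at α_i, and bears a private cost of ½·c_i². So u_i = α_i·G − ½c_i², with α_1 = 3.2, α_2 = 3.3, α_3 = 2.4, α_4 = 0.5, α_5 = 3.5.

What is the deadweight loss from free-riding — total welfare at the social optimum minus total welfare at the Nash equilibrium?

Lab i's FOC: ∂u_i/∂c_i = α_i − c_i = 0, so c_i* = α_i.
NE contributions = (3.2, 3.3, 2.4, 0.5, 3.5); G = 12.9.
W^NE = (Σα)·G − ½Σα_i² = 12.9² − ½·39.39 = 146.715.
Planner sets c_i = Σα_j = 12.9 for every i, so G^SO = 5·12.9 = 64.5.
W^SO = (Σα)·G^SO − ½·5·(Σα)² = (5/2)·12.9² = 416.025.
Deadweight loss = W^SO − W^NE = 269.31.

269.31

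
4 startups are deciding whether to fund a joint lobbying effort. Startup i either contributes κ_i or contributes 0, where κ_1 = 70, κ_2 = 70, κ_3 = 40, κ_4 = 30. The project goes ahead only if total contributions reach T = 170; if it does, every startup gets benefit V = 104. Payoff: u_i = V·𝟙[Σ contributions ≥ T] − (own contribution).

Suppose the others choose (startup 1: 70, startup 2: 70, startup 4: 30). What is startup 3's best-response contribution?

0

Others' total = 170 ≥ 170; contributing adds cost 40 for no extra benefit.
Best response: 0.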